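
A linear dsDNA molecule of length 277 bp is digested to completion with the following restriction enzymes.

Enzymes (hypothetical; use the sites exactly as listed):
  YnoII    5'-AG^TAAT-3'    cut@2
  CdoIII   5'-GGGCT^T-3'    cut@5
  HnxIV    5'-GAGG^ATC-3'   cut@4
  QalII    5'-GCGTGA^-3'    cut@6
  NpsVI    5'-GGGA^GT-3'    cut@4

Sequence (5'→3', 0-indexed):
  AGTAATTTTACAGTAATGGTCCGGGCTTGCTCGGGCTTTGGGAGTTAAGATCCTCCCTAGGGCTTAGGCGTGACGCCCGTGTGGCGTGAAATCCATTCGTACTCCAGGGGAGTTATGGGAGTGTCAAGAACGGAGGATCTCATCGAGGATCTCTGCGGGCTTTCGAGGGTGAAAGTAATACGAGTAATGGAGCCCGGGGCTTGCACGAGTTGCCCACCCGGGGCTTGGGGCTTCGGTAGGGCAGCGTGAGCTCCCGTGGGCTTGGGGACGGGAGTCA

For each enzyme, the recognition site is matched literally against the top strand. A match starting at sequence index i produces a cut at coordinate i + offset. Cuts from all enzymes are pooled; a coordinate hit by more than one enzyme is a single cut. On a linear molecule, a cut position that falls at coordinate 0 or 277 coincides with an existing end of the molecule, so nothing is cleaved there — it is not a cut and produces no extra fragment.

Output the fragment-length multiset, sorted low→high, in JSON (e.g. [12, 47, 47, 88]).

Scan for sites:
  YnoII (AGTAAT, off=2): starts [0, 11, 173, 182] → cuts [2, 13, 175, 184]
  CdoIII (GGGCTT, off=5): starts [22, 32, 59, 156, 196, 220, 227, 257] → cuts [27, 37, 64, 161, 201, 225, 232, 262]
  HnxIV (GAGGATC, off=4): starts [132, 144] → cuts [136, 148]
  QalII (GCGTGA, off=6): starts [67, 83, 243] → cuts [73, 89, 249]
  NpsVI (GGGAGT, off=4): starts [39, 107, 116, 269] → cuts [43, 111, 120, 273]

Pooled cuts: [2, 13, 27, 37, 43, 64, 73, 89, 111, 120, 136, 148, 161, 175, 184, 201, 225, 232, 249, 262, 273]

Fragment lengths:
  [0,2): 2 bp
  [2,13): 11 bp
  [13,27): 14 bp
  [27,37): 10 bp
  [37,43): 6 bp
  [43,64): 21 bp
  [64,73): 9 bp
  [73,89): 16 bp
  [89,111): 22 bp
  [111,120): 9 bp
  [120,136): 16 bp
  [136,148): 12 bp
  [148,161): 13 bp
  [161,175): 14 bp
  [175,184): 9 bp
  [184,201): 17 bp
  [201,225): 24 bp
  [225,232): 7 bp
  [232,249): 17 bp
  [249,262): 13 bp
  [262,273): 11 bp
  [273,277): 4 bp

[2,4,6,7,9,9,9,10,11,11,12,13,13,14,14,16,16,17,17,21,22,24]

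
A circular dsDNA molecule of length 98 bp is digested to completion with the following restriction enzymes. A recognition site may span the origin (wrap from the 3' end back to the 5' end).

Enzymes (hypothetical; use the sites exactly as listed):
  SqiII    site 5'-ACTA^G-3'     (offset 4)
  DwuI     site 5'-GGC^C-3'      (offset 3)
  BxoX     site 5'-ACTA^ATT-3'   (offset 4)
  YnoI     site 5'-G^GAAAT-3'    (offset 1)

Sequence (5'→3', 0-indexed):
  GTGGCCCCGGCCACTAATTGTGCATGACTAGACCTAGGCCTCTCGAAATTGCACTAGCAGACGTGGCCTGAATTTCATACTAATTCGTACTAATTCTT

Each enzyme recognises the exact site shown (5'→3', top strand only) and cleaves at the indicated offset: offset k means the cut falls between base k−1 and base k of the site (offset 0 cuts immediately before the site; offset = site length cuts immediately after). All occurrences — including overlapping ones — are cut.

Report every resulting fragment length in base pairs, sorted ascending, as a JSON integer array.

Scan for sites:
  SqiII ACTAG/4: at [26, 52] ⇒ [30, 56]
  DwuI GGCC/3: at [2, 8, 36, 64] ⇒ [5, 11, 39, 67]
  BxoX ACTAATT/4: at [12, 78, 88] ⇒ [16, 82, 92]
  YnoI (GGAAAT, off=1): no sites

All cut coordinates (distinct, sorted): [5, 11, 16, 30, 39, 56, 67, 82, 92]

Fragment lengths:
  5→11: 6 bp
  11→16: 5 bp
  16→30: 14 bp
  30→39: 9 bp
  39→56: 17 bp
  56→67: 11 bp
  67→82: 15 bp
  82→92: 10 bp
  92→5 (wrap): 98-92+5 = 11 bp

[5,6,9,10,11,11,14,15,17]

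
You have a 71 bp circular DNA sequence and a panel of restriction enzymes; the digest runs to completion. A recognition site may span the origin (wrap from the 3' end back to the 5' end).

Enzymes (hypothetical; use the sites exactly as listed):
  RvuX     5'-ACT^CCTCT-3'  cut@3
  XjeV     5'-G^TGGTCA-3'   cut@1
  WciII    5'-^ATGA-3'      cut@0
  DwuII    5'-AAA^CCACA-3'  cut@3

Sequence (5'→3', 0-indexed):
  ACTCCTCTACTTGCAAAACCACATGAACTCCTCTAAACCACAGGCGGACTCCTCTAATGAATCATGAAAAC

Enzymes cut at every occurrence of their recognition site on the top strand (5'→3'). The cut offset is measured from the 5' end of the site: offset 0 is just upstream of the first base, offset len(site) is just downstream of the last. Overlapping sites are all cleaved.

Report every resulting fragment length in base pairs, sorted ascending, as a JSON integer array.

[4,6,7,7,8,11,13,15]

Site scan:
  RvuX (ACTCCTCT, off=3): starts [0, 26, 47] → cuts [3, 29, 50]
  XjeV (GTGGTCA, off=1): no sites
  WciII (ATGA, off=0): starts [22, 56, 63] → cuts [22, 56, 63]
  DwuII (AAACCACA, off=3): starts [15, 34] → cuts [18, 37]

All cut coordinates (distinct, sorted): [3, 18, 22, 29, 37, 50, 56, 63]

Fragment lengths:
  3→18: 15 bp
  18→22: 4 bp
  22→29: 7 bp
  29→37: 8 bp
  37→50: 13 bp
  50→56: 6 bp
  56→63: 7 bp
  63→3 (wrap): 71-63+3 = 11 bp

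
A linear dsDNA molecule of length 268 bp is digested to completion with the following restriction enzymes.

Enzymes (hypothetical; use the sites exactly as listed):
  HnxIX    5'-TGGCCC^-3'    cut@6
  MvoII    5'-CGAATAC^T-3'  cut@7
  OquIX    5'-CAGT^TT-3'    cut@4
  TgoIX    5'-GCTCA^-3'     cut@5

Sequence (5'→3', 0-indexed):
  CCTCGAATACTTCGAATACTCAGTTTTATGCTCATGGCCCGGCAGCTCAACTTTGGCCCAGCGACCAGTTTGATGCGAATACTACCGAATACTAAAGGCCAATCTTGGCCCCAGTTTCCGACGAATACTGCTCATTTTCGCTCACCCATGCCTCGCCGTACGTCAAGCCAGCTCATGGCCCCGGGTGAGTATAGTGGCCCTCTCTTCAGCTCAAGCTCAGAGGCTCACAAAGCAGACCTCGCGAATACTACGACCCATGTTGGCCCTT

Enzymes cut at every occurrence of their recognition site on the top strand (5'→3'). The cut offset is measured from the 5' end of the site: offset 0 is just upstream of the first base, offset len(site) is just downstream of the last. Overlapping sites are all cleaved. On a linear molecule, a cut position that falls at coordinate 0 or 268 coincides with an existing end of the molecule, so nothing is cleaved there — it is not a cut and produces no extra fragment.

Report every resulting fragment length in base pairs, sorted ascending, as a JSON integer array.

[2,4,5,6,6,6,6,8,9,9,10,10,10,10,10,10,13,13,13,18,19,19,21,31]

Per-enzyme occurrences:
  HnxIX TGGCCC/6: at [34, 53, 105, 175, 194, 260] ⇒ [40, 59, 111, 181, 200, 266]
  MvoII CGAATACT/7: at [3, 12, 75, 85, 121, 241] ⇒ [10, 19, 82, 92, 128, 248]
  OquIX CAGTTT/4: at [20, 65, 111] ⇒ [24, 69, 115]
  TgoIX GCTCA/5: at [29, 44, 129, 139, 170, 208, 214, 222] ⇒ [34, 49, 134, 144, 175, 213, 219, 227]

All cut coordinates (distinct, sorted): [10, 19, 24, 34, 40, 49, 59, 69, 82, 92, 111, 115, 128, 134, 144, 175, 181, 200, 213, 219, 227, 248, 266]

Fragment lengths:
  [0,10): 10 bp
  [10,19): 9 bp
  [19,24): 5 bp
  [24,34): 10 bp
  [34,40): 6 bp
  [40,49): 9 bp
  [49,59): 10 bp
  [59,69): 10 bp
  [69,82): 13 bp
  [82,92): 10 bp
  [92,111): 19 bp
  [111,115): 4 bp
  [115,128): 13 bp
  [128,134): 6 bp
  [134,144): 10 bp
  [144,175): 31 bp
  [175,181): 6 bp
  [181,200): 19 bp
  [200,213): 13 bp
  [213,219): 6 bp
  [219,227): 8 bp
  [227,248): 21 bp
  [248,266): 18 bp
  [266,268): 2 bp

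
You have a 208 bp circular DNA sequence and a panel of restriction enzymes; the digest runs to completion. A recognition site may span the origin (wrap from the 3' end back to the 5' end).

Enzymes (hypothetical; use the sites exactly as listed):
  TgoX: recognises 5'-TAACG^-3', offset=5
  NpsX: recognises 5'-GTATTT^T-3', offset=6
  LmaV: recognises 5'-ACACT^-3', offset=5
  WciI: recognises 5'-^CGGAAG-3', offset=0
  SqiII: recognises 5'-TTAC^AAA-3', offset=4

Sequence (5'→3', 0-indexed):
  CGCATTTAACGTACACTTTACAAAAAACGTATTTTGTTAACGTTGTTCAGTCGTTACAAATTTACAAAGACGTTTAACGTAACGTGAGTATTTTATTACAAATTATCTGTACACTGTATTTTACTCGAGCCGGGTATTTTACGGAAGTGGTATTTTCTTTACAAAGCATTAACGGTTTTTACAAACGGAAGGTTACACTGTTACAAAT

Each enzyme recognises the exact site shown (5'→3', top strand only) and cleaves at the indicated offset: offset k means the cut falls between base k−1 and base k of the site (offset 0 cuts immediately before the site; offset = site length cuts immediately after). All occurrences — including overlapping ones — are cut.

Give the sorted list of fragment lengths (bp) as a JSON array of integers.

[2,3,4,5,5,6,6,6,7,8,8,8,9,12,13,14,14,14,15,15,16,18]

Site scan:
  TgoX TAACG/5: at [6, 37, 74, 79, 169] ⇒ [11, 42, 79, 84, 174]
  NpsX GTATTTT/6: at [28, 87, 115, 133, 149] ⇒ [34, 93, 121, 139, 155]
  LmaV ACACT/5: at [12, 110, 194] ⇒ [17, 115, 199]
  WciI CGGAAG/0: at [141, 185] ⇒ [141, 185]
  SqiII TTACAAA/4: at [17, 53, 61, 95, 158, 178, 200] ⇒ [21, 57, 65, 99, 162, 182, 204]

All cut coordinates (distinct, sorted): [11, 17, 21, 34, 42, 57, 65, 79, 84, 93, 99, 115, 121, 139, 141, 155, 162, 174, 182, 185, 199, 204]

Fragment lengths:
  11→17: 6 bp
  17→21: 4 bp
  21→34: 13 bp
  34→42: 8 bp
  42→57: 15 bp
  57→65: 8 bp
  65→79: 14 bp
  79→84: 5 bp
  84→93: 9 bp
  93→99: 6 bp
  99→115: 16 bp
  115→121: 6 bp
  121→139: 18 bp
  139→141: 2 bp
  141→155: 14 bp
  155→162: 7 bp
  162→174: 12 bp
  174→182: 8 bp
  182→185: 3 bp
  185→199: 14 bp
  199→204: 5 bp
  204→11 (wrap): 208-204+11 = 15 bp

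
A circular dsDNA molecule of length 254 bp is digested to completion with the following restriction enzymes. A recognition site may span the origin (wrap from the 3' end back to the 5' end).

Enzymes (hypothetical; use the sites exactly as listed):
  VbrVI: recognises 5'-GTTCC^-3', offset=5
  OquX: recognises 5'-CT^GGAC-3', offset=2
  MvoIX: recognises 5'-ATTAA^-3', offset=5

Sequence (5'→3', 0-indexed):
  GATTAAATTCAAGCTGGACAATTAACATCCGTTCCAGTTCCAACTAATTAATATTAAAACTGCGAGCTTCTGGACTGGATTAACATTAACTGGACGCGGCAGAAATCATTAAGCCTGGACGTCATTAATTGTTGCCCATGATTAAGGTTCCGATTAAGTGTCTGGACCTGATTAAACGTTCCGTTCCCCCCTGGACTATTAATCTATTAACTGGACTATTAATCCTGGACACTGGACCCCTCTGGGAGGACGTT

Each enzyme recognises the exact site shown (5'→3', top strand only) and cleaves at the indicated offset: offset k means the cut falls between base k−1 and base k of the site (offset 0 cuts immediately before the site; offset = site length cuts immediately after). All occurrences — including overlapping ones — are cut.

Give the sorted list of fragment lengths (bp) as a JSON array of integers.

[2,2,4,4,5,5,6,6,6,6,6,6,7,7,8,9,10,10,10,10,10,12,12,12,14,17,21,27]

Scan for sites:
  VbrVI (GTTCC, off=5): starts [30, 36, 146, 177, 182] → cuts [35, 41, 151, 182, 187]
  OquX (CTGGAC, off=2): starts [13, 69, 89, 114, 161, 190, 210, 224, 231] → cuts [15, 71, 91, 116, 163, 192, 212, 226, 233]
  MvoIX (ATTAA, off=5): starts [1, 20, 46, 52, 78, 84, 107, 123, 140, 152, 170, 197, 205, 217] → cuts [6, 25, 51, 57, 83, 89, 112, 128, 145, 157, 175, 202, 210, 222]

Pooled cuts: [6, 15, 25, 35, 41, 51, 57, 71, 83, 89, 91, 112, 116, 128, 145, 151, 157, 163, 175, 182, 187, 192, 202, 210, 212, 222, 226, 233]

Fragment lengths:
  6→15: 9 bp
  15→25: 10 bp
  25→35: 10 bp
  35→41: 6 bp
  41→51: 10 bp
  51→57: 6 bp
  57→71: 14 bp
  71→83: 12 bp
  83→89: 6 bp
  89→91: 2 bp
  91→112: 21 bp
  112→116: 4 bp
  116→128: 12 bp
  128→145: 17 bp
  145→151: 6 bp
  151→157: 6 bp
  157→163: 6 bp
  163→175: 12 bp
  175→182: 7 bp
  182→187: 5 bp
  187→192: 5 bp
  192→202: 10 bp
  202→210: 8 bp
  210→212: 2 bp
  212→222: 10 bp
  222→226: 4 bp
  226→233: 7 bp
  233→6 (wrap): 254-233+6 = 27 bp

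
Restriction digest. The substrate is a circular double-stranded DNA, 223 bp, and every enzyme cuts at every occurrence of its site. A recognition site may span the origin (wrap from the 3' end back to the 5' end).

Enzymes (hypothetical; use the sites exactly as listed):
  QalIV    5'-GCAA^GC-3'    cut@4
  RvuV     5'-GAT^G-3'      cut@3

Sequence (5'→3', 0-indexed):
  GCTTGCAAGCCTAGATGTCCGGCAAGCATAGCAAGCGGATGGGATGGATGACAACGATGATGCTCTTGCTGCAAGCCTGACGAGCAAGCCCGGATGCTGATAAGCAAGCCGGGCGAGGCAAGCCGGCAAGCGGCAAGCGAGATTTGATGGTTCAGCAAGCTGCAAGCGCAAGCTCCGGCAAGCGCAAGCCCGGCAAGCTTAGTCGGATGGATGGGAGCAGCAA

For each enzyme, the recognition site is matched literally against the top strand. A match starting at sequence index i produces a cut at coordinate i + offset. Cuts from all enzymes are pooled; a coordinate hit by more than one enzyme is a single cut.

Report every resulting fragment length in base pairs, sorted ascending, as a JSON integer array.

[3,4,4,5,6,6,6,7,7,8,8,8,8,9,9,9,9,10,10,11,12,12,12,13,13,14]

Per-enzyme occurrences:
  QalIV (GCAAGC, off=4): starts [4, 21, 30, 70, 83, 103, 117, 125, 132, 154, 161, 167, 177, 183, 192, 219] → cuts [0, 8, 25, 34, 74, 87, 107, 121, 129, 136, 158, 165, 171, 181, 187, 196]
  RvuV (GATG, off=3): starts [13, 37, 42, 46, 55, 58, 92, 145, 205, 209] → cuts [16, 40, 45, 49, 58, 61, 95, 148, 208, 212]

All cut coordinates (distinct, sorted): [0, 8, 16, 25, 34, 40, 45, 49, 58, 61, 74, 87, 95, 107, 121, 129, 136, 148, 158, 165, 171, 181, 187, 196, 208, 212]

Fragments:
  0→8: 8 bp
  8→16: 8 bp
  16→25: 9 bp
  25→34: 9 bp
  34→40: 6 bp
  40→45: 5 bp
  45→49: 4 bp
  49→58: 9 bp
  58→61: 3 bp
  61→74: 13 bp
  74→87: 13 bp
  87→95: 8 bp
  95→107: 12 bp
  107→121: 14 bp
  121→129: 8 bp
  129→136: 7 bp
  136→148: 12 bp
  148→158: 10 bp
  158→165: 7 bp
  165→171: 6 bp
  171→181: 10 bp
  181→187: 6 bp
  187→196: 9 bp
  196→208: 12 bp
  208→212: 4 bp
  212→0 (wrap): 223-212+0 = 11 bp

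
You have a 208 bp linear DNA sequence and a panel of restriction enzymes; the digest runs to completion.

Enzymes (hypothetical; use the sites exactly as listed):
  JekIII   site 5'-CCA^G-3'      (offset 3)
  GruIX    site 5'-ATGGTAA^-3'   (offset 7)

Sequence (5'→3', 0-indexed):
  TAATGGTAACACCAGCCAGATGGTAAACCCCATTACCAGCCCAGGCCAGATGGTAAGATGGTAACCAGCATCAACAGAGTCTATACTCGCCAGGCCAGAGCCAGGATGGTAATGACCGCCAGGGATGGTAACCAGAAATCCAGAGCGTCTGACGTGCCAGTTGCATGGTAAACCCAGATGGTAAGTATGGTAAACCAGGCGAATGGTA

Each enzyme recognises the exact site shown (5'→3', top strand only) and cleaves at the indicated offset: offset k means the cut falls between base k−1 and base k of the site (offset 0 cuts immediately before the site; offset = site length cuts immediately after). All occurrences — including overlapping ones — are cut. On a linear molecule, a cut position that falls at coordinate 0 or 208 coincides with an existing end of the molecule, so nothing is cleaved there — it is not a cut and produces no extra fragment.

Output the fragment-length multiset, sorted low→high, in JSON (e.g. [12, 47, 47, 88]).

Site scan:
  JekIII CCAG/3: at [11, 15, 35, 40, 45, 64, 89, 94, 100, 118, 131, 139, 156, 173, 194] ⇒ [14, 18, 38, 43, 48, 67, 92, 97, 103, 121, 134, 142, 159, 176, 197]
  GruIX ATGGTAA/7: at [2, 19, 49, 57, 105, 124, 164, 177, 186] ⇒ [9, 26, 56, 64, 112, 131, 171, 184, 193]

All cut coordinates (distinct, sorted): [9, 14, 18, 26, 38, 43, 48, 56, 64, 67, 92, 97, 103, 112, 121, 131, 134, 142, 159, 171, 176, 184, 193, 197]

Fragments:
  [0,9): 9 bp
  [9,14): 5 bp
  [14,18): 4 bp
  [18,26): 8 bp
  [26,38): 12 bp
  [38,43): 5 bp
  [43,48): 5 bp
  [48,56): 8 bp
  [56,64): 8 bp
  [64,67): 3 bp
  [67,92): 25 bp
  [92,97): 5 bp
  [97,103): 6 bp
  [103,112): 9 bp
  [112,121): 9 bp
  [121,131): 10 bp
  [131,134): 3 bp
  [134,142): 8 bp
  [142,159): 17 bp
  [159,171): 12 bp
  [171,176): 5 bp
  [176,184): 8 bp
  [184,193): 9 bp
  [193,197): 4 bp
  [197,208): 11 bp

[3,3,4,4,5,5,5,5,5,6,8,8,8,8,8,9,9,9,9,10,11,12,12,17,25]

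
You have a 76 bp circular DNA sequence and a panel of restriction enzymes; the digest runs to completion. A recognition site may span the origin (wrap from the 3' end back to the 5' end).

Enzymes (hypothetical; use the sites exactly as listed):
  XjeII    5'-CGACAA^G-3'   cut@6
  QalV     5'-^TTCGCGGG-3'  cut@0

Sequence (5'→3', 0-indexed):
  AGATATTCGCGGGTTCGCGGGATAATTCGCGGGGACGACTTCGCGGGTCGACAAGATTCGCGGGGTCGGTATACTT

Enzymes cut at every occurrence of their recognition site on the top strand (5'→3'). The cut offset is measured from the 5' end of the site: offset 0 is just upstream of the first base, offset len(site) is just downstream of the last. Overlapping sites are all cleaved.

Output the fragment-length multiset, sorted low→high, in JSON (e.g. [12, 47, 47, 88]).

Per-enzyme occurrences:
  XjeII CGACAAG/6: at [48] ⇒ [54]
  QalV TTCGCGGG/0: at [5, 13, 25, 39, 56] ⇒ [5, 13, 25, 39, 56]

Pooled cuts: [5, 13, 25, 39, 54, 56]

Fragment lengths:
  5→13: 8 bp
  13→25: 12 bp
  25→39: 14 bp
  39→54: 15 bp
  54→56: 2 bp
  56→5 (wrap): 76-56+5 = 25 bp

[2,8,12,14,15,25]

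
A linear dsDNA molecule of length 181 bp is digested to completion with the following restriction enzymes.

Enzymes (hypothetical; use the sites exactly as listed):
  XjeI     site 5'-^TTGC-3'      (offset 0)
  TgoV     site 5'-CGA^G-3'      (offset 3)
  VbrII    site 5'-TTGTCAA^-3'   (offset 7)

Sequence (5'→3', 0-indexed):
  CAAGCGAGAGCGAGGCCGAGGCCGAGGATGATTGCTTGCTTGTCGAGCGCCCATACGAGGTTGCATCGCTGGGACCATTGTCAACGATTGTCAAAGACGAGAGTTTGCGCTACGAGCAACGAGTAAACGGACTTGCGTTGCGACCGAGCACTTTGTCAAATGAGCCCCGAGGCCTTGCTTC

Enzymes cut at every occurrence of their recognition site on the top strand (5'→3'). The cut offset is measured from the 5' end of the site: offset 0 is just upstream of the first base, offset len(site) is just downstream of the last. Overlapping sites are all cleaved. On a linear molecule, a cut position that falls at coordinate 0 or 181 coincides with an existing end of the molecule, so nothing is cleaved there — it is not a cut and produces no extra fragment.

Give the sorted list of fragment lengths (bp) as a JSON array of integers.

[2,4,4,4,5,6,6,6,6,6,7,7,7,10,10,10,11,11,11,12,12,24]

Per-enzyme occurrences:
  XjeI (TTGC, off=0): starts [31, 35, 60, 104, 132, 137, 174] → cuts [31, 35, 60, 104, 132, 137, 174]
  TgoV (CGAG, off=3): starts [4, 10, 16, 22, 43, 55, 97, 112, 119, 144, 167] → cuts [7, 13, 19, 25, 46, 58, 100, 115, 122, 147, 170]
  VbrII (TTGTCAA, off=7): starts [77, 87, 152] → cuts [84, 94, 159]

All cut coordinates (distinct, sorted): [7, 13, 19, 25, 31, 35, 46, 58, 60, 84, 94, 100, 104, 115, 122, 132, 137, 147, 159, 170, 174]

Fragment lengths:
  [0,7): 7 bp
  [7,13): 6 bp
  [13,19): 6 bp
  [19,25): 6 bp
  [25,31): 6 bp
  [31,35): 4 bp
  [35,46): 11 bp
  [46,58): 12 bp
  [58,60): 2 bp
  [60,84): 24 bp
  [84,94): 10 bp
  [94,100): 6 bp
  [100,104): 4 bp
  [104,115): 11 bp
  [115,122): 7 bp
  [122,132): 10 bp
  [132,137): 5 bp
  [137,147): 10 bp
  [147,159): 12 bp
  [159,170): 11 bp
  [170,174): 4 bp
  [174,181): 7 bp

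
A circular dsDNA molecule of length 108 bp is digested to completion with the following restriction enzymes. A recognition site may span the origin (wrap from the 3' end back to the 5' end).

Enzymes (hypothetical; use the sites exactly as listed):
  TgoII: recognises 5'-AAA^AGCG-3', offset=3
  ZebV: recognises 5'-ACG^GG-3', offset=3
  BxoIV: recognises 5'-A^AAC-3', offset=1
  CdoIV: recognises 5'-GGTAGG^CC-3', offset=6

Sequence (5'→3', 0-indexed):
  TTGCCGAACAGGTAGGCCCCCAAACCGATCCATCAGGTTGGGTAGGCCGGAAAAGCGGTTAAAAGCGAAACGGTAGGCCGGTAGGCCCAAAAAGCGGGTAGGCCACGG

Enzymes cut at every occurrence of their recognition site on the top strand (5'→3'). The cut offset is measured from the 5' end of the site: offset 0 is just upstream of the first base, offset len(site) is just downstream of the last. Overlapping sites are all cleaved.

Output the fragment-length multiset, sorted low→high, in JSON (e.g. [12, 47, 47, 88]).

[5,6,7,7,8,9,10,10,22,24]

Scan for sites:
  TgoII AAAAGCG/3: at [50, 60, 89] ⇒ [53, 63, 92]
  ZebV (ACGGG, off=3): no sites
  BxoIV AAAC/1: at [21, 67] ⇒ [22, 68]
  CdoIV GGTAGGCC/6: at [10, 40, 71, 79, 96] ⇒ [16, 46, 77, 85, 102]

Pooled cuts: [16, 22, 46, 53, 63, 68, 77, 85, 92, 102]

Fragments:
  16→22: 6 bp
  22→46: 24 bp
  46→53: 7 bp
  53→63: 10 bp
  63→68: 5 bp
  68→77: 9 bp
  77→85: 8 bp
  85→92: 7 bp
  92→102: 10 bp
  102→16 (wrap): 108-102+16 = 22 bp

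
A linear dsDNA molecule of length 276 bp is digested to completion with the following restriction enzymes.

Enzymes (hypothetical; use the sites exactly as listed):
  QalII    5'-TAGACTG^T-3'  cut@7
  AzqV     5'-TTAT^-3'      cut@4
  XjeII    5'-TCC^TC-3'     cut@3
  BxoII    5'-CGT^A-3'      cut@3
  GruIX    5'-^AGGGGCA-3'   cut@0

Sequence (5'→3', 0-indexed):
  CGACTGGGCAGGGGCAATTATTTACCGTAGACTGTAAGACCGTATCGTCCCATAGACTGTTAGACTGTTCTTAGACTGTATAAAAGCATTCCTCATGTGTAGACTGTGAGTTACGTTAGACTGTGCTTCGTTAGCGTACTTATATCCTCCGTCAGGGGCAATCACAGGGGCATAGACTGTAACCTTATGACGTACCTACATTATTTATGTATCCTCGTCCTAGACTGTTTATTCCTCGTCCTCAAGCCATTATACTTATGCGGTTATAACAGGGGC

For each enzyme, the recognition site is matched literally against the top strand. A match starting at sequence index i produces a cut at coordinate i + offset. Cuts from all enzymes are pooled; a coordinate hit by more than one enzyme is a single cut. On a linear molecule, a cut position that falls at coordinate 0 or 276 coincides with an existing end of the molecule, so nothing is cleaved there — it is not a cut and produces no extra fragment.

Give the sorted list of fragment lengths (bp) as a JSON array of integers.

[3,4,4,5,5,6,6,6,6,6,6,7,8,8,9,9,9,9,11,11,12,12,12,13,14,14,14,14,16,17]

Scan for sites:
  QalII TAGACTGT/7: at [27, 52, 60, 71, 99, 116, 172, 220] ⇒ [34, 59, 67, 78, 106, 123, 179, 227]
  AzqV TTAT/4: at [17, 139, 184, 200, 204, 228, 249, 255, 263] ⇒ [21, 143, 188, 204, 208, 232, 253, 259, 267]
  XjeII TCCTC/3: at [89, 144, 211, 232, 238] ⇒ [92, 147, 214, 235, 241]
  BxoII CGTA/3: at [25, 40, 134, 190] ⇒ [28, 43, 137, 193]
  GruIX AGGGGCA/0: at [9, 153, 165] ⇒ [9, 153, 165]

Pooled cuts: [9, 21, 28, 34, 43, 59, 67, 78, 92, 106, 123, 137, 143, 147, 153, 165, 179, 188, 193, 204, 208, 214, 227, 232, 235, 241, 253, 259, 267]

Fragments:
  [0,9): 9 bp
  [9,21): 12 bp
  [21,28): 7 bp
  [28,34): 6 bp
  [34,43): 9 bp
  [43,59): 16 bp
  [59,67): 8 bp
  [67,78): 11 bp
  [78,92): 14 bp
  [92,106): 14 bp
  [106,123): 17 bp
  [123,137): 14 bp
  [137,143): 6 bp
  [143,147): 4 bp
  [147,153): 6 bp
  [153,165): 12 bp
  [165,179): 14 bp
  [179,188): 9 bp
  [188,193): 5 bp
  [193,204): 11 bp
  [204,208): 4 bp
  [208,214): 6 bp
  [214,227): 13 bp
  [227,232): 5 bp
  [232,235): 3 bp
  [235,241): 6 bp
  [241,253): 12 bp
  [253,259): 6 bp
  [259,267): 8 bp
  [267,276): 9 bp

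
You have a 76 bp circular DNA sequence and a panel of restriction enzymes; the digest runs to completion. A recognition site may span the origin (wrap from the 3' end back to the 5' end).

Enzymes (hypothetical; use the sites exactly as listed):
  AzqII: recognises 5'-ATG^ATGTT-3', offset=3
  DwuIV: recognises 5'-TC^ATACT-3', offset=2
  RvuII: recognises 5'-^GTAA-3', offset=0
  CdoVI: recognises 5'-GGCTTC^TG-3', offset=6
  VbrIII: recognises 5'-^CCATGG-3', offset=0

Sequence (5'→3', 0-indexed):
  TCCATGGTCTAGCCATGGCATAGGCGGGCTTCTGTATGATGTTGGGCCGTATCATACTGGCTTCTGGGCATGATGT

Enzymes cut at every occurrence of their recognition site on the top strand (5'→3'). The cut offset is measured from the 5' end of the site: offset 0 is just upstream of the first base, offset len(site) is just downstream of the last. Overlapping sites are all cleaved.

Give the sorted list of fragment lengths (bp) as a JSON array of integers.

[5,6,8,11,11,15,20]

Per-enzyme occurrences:
  AzqII (ATGATGTT, off=3): starts [35, 69] → cuts [38, 72]
  DwuIV (TCATACT, off=2): starts [51] → cuts [53]
  RvuII (GTAA, off=0): no sites
  CdoVI (GGCTTCTG, off=6): starts [26, 58] → cuts [32, 64]
  VbrIII (CCATGG, off=0): starts [1, 12] → cuts [1, 12]

Pooled cuts: [1, 12, 32, 38, 53, 64, 72]

Fragments:
  1→12: 11 bp
  12→32: 20 bp
  32→38: 6 bp
  38→53: 15 bp
  53→64: 11 bp
  64→72: 8 bp
  72→1 (wrap): 76-72+1 = 5 bp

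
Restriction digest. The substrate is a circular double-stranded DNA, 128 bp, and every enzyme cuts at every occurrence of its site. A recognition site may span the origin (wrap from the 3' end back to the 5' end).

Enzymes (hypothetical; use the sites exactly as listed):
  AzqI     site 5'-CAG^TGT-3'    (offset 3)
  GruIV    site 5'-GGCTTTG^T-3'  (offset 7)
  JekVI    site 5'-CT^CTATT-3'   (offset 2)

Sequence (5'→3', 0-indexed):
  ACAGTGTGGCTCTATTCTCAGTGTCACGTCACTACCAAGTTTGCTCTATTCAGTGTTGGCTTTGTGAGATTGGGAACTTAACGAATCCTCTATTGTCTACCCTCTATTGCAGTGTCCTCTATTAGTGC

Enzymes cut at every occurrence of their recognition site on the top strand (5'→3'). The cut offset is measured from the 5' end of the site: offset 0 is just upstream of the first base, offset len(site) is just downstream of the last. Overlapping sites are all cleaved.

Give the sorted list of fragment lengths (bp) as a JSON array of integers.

Scan for sites:
  AzqI (CAGTGT, off=3): starts [1, 18, 50, 109] → cuts [4, 21, 53, 112]
  GruIV (GGCTTTGT, off=7): starts [57] → cuts [64]
  JekVI (CTCTATT, off=2): starts [9, 43, 87, 101, 116] → cuts [11, 45, 89, 103, 118]

All cut coordinates (distinct, sorted): [4, 11, 21, 45, 53, 64, 89, 103, 112, 118]

Fragments:
  4→11: 7 bp
  11→21: 10 bp
  21→45: 24 bp
  45→53: 8 bp
  53→64: 11 bp
  64→89: 25 bp
  89→103: 14 bp
  103→112: 9 bp
  112→118: 6 bp
  118→4 (wrap): 128-118+4 = 14 bp

[6,7,8,9,10,11,14,14,24,25]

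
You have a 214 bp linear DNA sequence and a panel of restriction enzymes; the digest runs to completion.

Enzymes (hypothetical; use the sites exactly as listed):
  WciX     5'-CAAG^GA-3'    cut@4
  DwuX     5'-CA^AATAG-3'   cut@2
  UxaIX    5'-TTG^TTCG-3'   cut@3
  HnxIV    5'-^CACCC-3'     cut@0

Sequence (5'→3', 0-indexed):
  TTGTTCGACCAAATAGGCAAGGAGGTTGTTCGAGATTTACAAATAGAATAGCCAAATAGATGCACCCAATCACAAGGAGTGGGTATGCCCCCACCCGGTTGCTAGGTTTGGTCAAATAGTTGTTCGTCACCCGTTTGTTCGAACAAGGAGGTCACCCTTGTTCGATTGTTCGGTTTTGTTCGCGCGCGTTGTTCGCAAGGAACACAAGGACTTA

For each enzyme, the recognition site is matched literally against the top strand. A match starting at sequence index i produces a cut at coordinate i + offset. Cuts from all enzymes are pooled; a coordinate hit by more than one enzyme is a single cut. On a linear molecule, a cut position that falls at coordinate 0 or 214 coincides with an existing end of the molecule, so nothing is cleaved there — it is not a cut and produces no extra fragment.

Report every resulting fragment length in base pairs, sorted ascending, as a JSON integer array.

Site scan:
  WciX (CAAGGA, off=4): starts [17, 72, 143, 195, 204] → cuts [21, 76, 147, 199, 208]
  DwuX (CAAATAG, off=2): starts [9, 39, 52, 112] → cuts [11, 41, 54, 114]
  UxaIX (TTGTTCG, off=3): starts [0, 25, 119, 134, 157, 165, 175, 188] → cuts [3, 28, 122, 137, 160, 168, 178, 191]
  HnxIV (CACCC, off=0): starts [62, 91, 127, 152] → cuts [62, 91, 127, 152]

Pooled cuts: [3, 11, 21, 28, 41, 54, 62, 76, 91, 114, 122, 127, 137, 147, 152, 160, 168, 178, 191, 199, 208]

Fragment lengths:
  [0,3): 3 bp
  [3,11): 8 bp
  [11,21): 10 bp
  [21,28): 7 bp
  [28,41): 13 bp
  [41,54): 13 bp
  [54,62): 8 bp
  [62,76): 14 bp
  [76,91): 15 bp
  [91,114): 23 bp
  [114,122): 8 bp
  [122,127): 5 bp
  [127,137): 10 bp
  [137,147): 10 bp
  [147,152): 5 bp
  [152,160): 8 bp
  [160,168): 8 bp
  [168,178): 10 bp
  [178,191): 13 bp
  [191,199): 8 bp
  [199,208): 9 bp
  [208,214): 6 bp

[3,5,5,6,7,8,8,8,8,8,8,9,10,10,10,10,13,13,13,14,15,23]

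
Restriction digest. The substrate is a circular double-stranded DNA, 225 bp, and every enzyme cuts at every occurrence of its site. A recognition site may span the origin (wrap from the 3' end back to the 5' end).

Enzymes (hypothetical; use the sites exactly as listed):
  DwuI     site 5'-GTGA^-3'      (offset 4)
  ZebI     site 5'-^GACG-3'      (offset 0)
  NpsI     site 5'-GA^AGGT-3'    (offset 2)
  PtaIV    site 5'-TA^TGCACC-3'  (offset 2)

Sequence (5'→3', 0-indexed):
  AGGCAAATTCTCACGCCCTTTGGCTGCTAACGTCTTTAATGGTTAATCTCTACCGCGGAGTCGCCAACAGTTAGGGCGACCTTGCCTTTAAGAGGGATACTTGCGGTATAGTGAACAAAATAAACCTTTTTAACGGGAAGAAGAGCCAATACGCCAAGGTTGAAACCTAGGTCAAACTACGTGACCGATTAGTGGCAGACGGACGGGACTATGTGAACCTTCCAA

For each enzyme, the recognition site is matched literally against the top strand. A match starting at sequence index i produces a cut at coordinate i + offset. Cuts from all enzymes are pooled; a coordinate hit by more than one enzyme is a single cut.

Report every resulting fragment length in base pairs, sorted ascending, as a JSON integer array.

Scan for sites:
  DwuI GTGA/4: at [110, 180, 212] ⇒ [114, 184, 216]
  ZebI GACG/0: at [197, 201] ⇒ [197, 201]
  NpsI (GAAGGT, off=2): no sites
  PtaIV (TATGCACC, off=2): no sites

All cut coordinates (distinct, sorted): [114, 184, 197, 201, 216]

Fragment lengths:
  114→184: 70 bp
  184→197: 13 bp
  197→201: 4 bp
  201→216: 15 bp
  216→114 (wrap): 225-216+114 = 123 bp

[4,13,15,70,123]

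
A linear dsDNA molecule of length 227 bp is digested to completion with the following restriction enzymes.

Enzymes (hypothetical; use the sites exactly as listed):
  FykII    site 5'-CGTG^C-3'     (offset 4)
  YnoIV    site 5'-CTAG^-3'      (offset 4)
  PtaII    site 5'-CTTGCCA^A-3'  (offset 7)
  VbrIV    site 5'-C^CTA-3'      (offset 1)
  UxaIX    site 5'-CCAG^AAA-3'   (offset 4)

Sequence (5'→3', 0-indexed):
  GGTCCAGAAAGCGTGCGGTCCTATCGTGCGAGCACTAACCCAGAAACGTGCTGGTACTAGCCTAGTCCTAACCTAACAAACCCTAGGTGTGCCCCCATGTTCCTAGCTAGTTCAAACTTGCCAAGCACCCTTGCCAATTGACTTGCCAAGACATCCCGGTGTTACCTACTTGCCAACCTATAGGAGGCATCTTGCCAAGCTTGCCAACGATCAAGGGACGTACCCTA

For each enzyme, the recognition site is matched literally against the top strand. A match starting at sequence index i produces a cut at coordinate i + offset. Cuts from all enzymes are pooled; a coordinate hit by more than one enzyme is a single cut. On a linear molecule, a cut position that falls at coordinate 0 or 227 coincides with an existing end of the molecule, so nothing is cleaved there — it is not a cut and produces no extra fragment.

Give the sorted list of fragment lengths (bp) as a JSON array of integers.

[1,2,2,3,4,4,4,4,5,5,7,7,8,8,9,10,10,10,12,13,13,15,16,17,18,20]

Site scan:
  FykII (CGTGC, off=4): starts [11, 24, 46] → cuts [15, 28, 50]
  YnoIV (CTAG, off=4): starts [56, 61, 82, 102, 106] → cuts [60, 65, 86, 106, 110]
  PtaII (CTTGCCAA, off=7): starts [116, 129, 141, 168, 190, 199] → cuts [123, 136, 148, 175, 197, 206]
  VbrIV (CCTA, off=1): starts [19, 60, 66, 71, 81, 101, 164, 176, 223] → cuts [20, 61, 67, 72, 82, 102, 165, 177, 224]
  UxaIX (CCAGAAA, off=4): starts [3, 39] → cuts [7, 43]

All cut coordinates (distinct, sorted): [7, 15, 20, 28, 43, 50, 60, 61, 65, 67, 72, 82, 86, 102, 106, 110, 123, 136, 148, 165, 175, 177, 197, 206, 224]

Fragments:
  [0,7): 7 bp
  [7,15): 8 bp
  [15,20): 5 bp
  [20,28): 8 bp
  [28,43): 15 bp
  [43,50): 7 bp
  [50,60): 10 bp
  [60,61): 1 bp
  [61,65): 4 bp
  [65,67): 2 bp
  [67,72): 5 bp
  [72,82): 10 bp
  [82,86): 4 bp
  [86,102): 16 bp
  [102,106): 4 bp
  [106,110): 4 bp
  [110,123): 13 bp
  [123,136): 13 bp
  [136,148): 12 bp
  [148,165): 17 bp
  [165,175): 10 bp
  [175,177): 2 bp
  [177,197): 20 bp
  [197,206): 9 bp
  [206,224): 18 bp
  [224,227): 3 bp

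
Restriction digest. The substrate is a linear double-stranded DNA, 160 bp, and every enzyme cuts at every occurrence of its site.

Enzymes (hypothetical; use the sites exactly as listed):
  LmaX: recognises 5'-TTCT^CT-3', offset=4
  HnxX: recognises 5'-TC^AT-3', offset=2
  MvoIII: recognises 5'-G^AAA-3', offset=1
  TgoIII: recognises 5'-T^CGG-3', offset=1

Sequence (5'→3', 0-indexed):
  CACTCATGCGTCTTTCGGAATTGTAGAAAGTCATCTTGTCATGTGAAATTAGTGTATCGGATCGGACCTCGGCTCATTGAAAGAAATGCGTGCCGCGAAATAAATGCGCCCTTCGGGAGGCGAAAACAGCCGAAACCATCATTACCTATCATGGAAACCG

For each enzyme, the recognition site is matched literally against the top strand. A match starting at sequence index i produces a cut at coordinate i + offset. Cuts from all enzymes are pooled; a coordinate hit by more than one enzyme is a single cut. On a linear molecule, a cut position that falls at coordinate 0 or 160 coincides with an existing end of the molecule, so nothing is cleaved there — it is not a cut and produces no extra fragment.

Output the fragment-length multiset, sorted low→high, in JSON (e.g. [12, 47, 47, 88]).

[4,4,4,5,5,5,6,6,6,7,8,8,9,10,10,10,11,12,14,16]

Site scan:
  LmaX (TTCTCT, off=4): no sites
  HnxX TCAT/2: at [3, 30, 38, 73, 138, 148] ⇒ [5, 32, 40, 75, 140, 150]
  MvoIII GAAA/1: at [25, 44, 78, 82, 96, 121, 131, 153] ⇒ [26, 45, 79, 83, 97, 122, 132, 154]
  TgoIII TCGG/1: at [14, 56, 61, 68, 112] ⇒ [15, 57, 62, 69, 113]

All cut coordinates (distinct, sorted): [5, 15, 26, 32, 40, 45, 57, 62, 69, 75, 79, 83, 97, 113, 122, 132, 140, 150, 154]

Fragments:
  [0,5): 5 bp
  [5,15): 10 bp
  [15,26): 11 bp
  [26,32): 6 bp
  [32,40): 8 bp
  [40,45): 5 bp
  [45,57): 12 bp
  [57,62): 5 bp
  [62,69): 7 bp
  [69,75): 6 bp
  [75,79): 4 bp
  [79,83): 4 bp
  [83,97): 14 bp
  [97,113): 16 bp
  [113,122): 9 bp
  [122,132): 10 bp
  [132,140): 8 bp
  [140,150): 10 bp
  [150,154): 4 bp
  [154,160): 6 bp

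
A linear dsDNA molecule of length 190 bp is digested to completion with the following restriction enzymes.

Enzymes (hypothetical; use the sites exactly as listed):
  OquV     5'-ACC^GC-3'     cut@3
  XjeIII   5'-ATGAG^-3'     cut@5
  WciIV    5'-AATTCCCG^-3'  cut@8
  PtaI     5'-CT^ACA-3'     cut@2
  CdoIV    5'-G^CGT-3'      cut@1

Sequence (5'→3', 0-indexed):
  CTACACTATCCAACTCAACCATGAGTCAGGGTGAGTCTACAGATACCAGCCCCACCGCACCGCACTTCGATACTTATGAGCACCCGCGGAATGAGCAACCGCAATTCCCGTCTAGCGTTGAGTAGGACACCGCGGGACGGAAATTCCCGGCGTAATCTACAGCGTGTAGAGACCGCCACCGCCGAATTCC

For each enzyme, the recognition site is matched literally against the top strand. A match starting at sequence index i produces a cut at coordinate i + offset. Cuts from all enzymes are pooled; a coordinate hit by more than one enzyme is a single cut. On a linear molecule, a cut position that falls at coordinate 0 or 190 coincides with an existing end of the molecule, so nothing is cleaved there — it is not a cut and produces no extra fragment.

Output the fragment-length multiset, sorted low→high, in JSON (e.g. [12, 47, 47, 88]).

Site scan:
  OquV (ACCGC, off=3): starts [53, 58, 97, 128, 171, 177] → cuts [56, 61, 100, 131, 174, 180]
  XjeIII (ATGAG, off=5): starts [20, 75, 90] → cuts [25, 80, 95]
  WciIV (AATTCCCG, off=8): starts [102, 141] → cuts [110, 149]
  PtaI (CTACA, off=2): starts [0, 36, 156] → cuts [2, 38, 158]
  CdoIV (GCGT, off=1): starts [114, 149, 161] → cuts [115, 150, 162]

Pooled cuts: [2, 25, 38, 56, 61, 80, 95, 100, 110, 115, 131, 149, 150, 158, 162, 174, 180]

Fragments:
  [0,2): 2 bp
  [2,25): 23 bp
  [25,38): 13 bp
  [38,56): 18 bp
  [56,61): 5 bp
  [61,80): 19 bp
  [80,95): 15 bp
  [95,100): 5 bp
  [100,110): 10 bp
  [110,115): 5 bp
  [115,131): 16 bp
  [131,149): 18 bp
  [149,150): 1 bp
  [150,158): 8 bp
  [158,162): 4 bp
  [162,174): 12 bp
  [174,180): 6 bp
  [180,190): 10 bp

[1,2,4,5,5,5,6,8,10,10,12,13,15,16,18,18,19,23]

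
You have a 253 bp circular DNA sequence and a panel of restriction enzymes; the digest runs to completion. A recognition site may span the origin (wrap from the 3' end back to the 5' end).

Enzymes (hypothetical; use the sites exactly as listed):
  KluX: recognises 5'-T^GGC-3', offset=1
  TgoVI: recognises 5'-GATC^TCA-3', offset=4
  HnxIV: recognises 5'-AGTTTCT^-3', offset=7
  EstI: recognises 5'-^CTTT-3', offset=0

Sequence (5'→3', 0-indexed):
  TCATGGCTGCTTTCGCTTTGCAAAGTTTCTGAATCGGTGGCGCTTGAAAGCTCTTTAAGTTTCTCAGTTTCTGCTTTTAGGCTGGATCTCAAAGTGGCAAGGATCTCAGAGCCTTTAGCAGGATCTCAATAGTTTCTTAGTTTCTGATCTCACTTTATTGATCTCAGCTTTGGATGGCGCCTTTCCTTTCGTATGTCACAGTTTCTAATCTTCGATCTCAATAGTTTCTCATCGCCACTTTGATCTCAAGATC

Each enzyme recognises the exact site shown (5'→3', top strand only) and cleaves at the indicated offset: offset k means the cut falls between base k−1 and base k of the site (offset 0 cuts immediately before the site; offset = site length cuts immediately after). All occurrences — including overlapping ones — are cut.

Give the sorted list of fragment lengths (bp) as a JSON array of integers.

[1,3,4,4,4,5,5,5,6,7,7,8,8,8,8,8,8,8,10,11,11,12,12,12,13,14,15,15,21]

Site scan:
  KluX TGGC/1: at [3, 37, 94, 174] ⇒ [4, 38, 95, 175]
  TgoVI GATCTCA/4: at [84, 101, 121, 145, 159, 213, 241, 249] ⇒ [0, 88, 105, 125, 149, 163, 217, 245]
  HnxIV AGTTTCT/7: at [23, 57, 65, 130, 138, 199, 222] ⇒ [30, 64, 72, 137, 145, 206, 229]
  EstI CTTT/0: at [9, 15, 52, 73, 112, 152, 167, 180, 185, 237] ⇒ [9, 15, 52, 73, 112, 152, 167, 180, 185, 237]

Pooled cuts: [0, 4, 9, 15, 30, 38, 52, 64, 72, 73, 88, 95, 105, 112, 125, 137, 145, 149, 152, 163, 167, 175, 180, 185, 206, 217, 229, 237, 245]

Fragments:
  0→4: 4 bp
  4→9: 5 bp
  9→15: 6 bp
  15→30: 15 bp
  30→38: 8 bp
  38→52: 14 bp
  52→64: 12 bp
  64→72: 8 bp
  72→73: 1 bp
  73→88: 15 bp
  88→95: 7 bp
  95→105: 10 bp
  105→112: 7 bp
  112→125: 13 bp
  125→137: 12 bp
  137→145: 8 bp
  145→149: 4 bp
  149→152: 3 bp
  152→163: 11 bp
  163→167: 4 bp
  167→175: 8 bp
  175→180: 5 bp
  180→185: 5 bp
  185→206: 21 bp
  206→217: 11 bp
  217→229: 12 bp
  229→237: 8 bp
  237→245: 8 bp
  245→0 (wrap): 253-245+0 = 8 bp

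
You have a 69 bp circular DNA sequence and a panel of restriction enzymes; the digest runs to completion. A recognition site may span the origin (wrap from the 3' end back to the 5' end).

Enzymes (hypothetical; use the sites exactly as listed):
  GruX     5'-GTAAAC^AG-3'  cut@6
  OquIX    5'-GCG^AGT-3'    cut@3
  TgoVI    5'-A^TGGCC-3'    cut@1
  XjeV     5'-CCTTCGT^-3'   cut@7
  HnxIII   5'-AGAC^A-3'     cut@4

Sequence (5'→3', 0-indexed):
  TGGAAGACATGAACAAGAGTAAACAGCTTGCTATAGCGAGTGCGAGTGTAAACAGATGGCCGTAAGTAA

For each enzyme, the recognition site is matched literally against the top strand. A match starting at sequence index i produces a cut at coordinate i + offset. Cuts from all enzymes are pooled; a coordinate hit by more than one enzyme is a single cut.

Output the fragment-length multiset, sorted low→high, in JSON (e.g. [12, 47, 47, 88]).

Site scan:
  GruX (GTAAACAG, off=6): starts [18, 47] → cuts [24, 53]
  OquIX (GCGAGT, off=3): starts [35, 41] → cuts [38, 44]
  TgoVI (ATGGCC, off=1): starts [55] → cuts [56]
  XjeV (CCTTCGT, off=7): no sites
  HnxIII (AGACA, off=4): starts [4] → cuts [8]

All cut coordinates (distinct, sorted): [8, 24, 38, 44, 53, 56]

Fragment lengths:
  8→24: 16 bp
  24→38: 14 bp
  38→44: 6 bp
  44→53: 9 bp
  53→56: 3 bp
  56→8 (wrap): 69-56+8 = 21 bp

[3,6,9,14,16,21]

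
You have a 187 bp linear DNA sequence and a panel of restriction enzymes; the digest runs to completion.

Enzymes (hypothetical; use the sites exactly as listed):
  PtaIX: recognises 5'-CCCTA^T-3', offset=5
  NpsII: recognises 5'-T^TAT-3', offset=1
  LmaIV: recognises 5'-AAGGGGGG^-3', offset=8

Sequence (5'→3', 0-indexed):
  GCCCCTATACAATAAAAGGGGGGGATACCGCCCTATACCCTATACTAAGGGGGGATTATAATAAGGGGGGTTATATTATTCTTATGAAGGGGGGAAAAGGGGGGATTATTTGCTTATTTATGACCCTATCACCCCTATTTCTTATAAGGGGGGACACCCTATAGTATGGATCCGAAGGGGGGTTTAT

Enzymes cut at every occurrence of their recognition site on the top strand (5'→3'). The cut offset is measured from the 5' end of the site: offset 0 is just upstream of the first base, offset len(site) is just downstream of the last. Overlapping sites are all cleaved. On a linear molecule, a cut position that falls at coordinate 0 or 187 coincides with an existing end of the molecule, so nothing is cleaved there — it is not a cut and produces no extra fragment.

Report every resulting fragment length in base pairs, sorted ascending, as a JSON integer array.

Site scan:
  PtaIX (CCCTAT, off=5): starts [2, 30, 37, 123, 132, 156] → cuts [7, 35, 42, 128, 137, 161]
  NpsII (TTAT, off=1): starts [55, 70, 75, 81, 105, 113, 117, 141, 183] → cuts [56, 71, 76, 82, 106, 114, 118, 142, 184]
  LmaIV (AAGGGGGG, off=8): starts [15, 46, 62, 86, 96, 145, 174] → cuts [23, 54, 70, 94, 104, 153, 182]

All cut coordinates (distinct, sorted): [7, 23, 35, 42, 54, 56, 70, 71, 76, 82, 94, 104, 106, 114, 118, 128, 137, 142, 153, 161, 182, 184]

Fragment lengths:
  [0,7): 7 bp
  [7,23): 16 bp
  [23,35): 12 bp
  [35,42): 7 bp
  [42,54): 12 bp
  [54,56): 2 bp
  [56,70): 14 bp
  [70,71): 1 bp
  [71,76): 5 bp
  [76,82): 6 bp
  [82,94): 12 bp
  [94,104): 10 bp
  [104,106): 2 bp
  [106,114): 8 bp
  [114,118): 4 bp
  [118,128): 10 bp
  [128,137): 9 bp
  [137,142): 5 bp
  [142,153): 11 bp
  [153,161): 8 bp
  [161,182): 21 bp
  [182,184): 2 bp
  [184,187): 3 bp

[1,2,2,2,3,4,5,5,6,7,7,8,8,9,10,10,11,12,12,12,14,16,21]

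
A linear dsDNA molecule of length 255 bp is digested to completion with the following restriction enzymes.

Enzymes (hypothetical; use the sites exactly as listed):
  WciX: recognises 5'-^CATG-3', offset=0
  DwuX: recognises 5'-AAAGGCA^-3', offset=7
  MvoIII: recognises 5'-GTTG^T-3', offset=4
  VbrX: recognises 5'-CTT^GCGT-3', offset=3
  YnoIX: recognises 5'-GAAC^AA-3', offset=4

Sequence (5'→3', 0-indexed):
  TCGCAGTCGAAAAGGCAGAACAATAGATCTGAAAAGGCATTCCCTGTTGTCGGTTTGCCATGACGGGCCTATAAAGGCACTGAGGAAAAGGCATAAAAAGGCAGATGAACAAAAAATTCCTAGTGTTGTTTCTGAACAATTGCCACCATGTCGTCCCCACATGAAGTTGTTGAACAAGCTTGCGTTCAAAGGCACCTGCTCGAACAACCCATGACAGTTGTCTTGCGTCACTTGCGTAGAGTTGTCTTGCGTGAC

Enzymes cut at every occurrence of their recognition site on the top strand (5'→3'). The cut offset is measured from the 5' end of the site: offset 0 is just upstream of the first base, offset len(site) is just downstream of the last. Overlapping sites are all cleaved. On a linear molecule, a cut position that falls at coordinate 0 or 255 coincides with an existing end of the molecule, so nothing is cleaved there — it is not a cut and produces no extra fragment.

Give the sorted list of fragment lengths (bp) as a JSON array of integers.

[4,4,4,4,6,6,7,7,9,9,9,9,10,10,10,11,11,11,13,13,14,17,18,18,21]

Per-enzyme occurrences:
  WciX (CATG, off=0): starts [58, 146, 159, 209] → cuts [58, 146, 159, 209]
  DwuX (AAAGGCA, off=7): starts [10, 32, 72, 86, 96, 187] → cuts [17, 39, 79, 93, 103, 194]
  MvoIII (GTTGT, off=4): starts [45, 124, 165, 216, 240] → cuts [49, 128, 169, 220, 244]
  VbrX (CTTGCGT, off=3): starts [178, 221, 230, 245] → cuts [181, 224, 233, 248]
  YnoIX (GAACAA, off=4): starts [17, 106, 133, 171, 201] → cuts [21, 110, 137, 175, 205]

All cut coordinates (distinct, sorted): [17, 21, 39, 49, 58, 79, 93, 103, 110, 128, 137, 146, 159, 169, 175, 181, 194, 205, 209, 220, 224, 233, 244, 248]

Fragments:
  [0,17): 17 bp
  [17,21): 4 bp
  [21,39): 18 bp
  [39,49): 10 bp
  [49,58): 9 bp
  [58,79): 21 bp
  [79,93): 14 bp
  [93,103): 10 bp
  [103,110): 7 bp
  [110,128): 18 bp
  [128,137): 9 bp
  [137,146): 9 bp
  [146,159): 13 bp
  [159,169): 10 bp
  [169,175): 6 bp
  [175,181): 6 bp
  [181,194): 13 bp
  [194,205): 11 bp
  [205,209): 4 bp
  [209,220): 11 bp
  [220,224): 4 bp
  [224,233): 9 bp
  [233,244): 11 bp
  [244,248): 4 bp
  [248,255): 7 bp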